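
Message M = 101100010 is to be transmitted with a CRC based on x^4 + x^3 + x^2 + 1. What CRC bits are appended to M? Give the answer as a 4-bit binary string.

1100

Append 4 zeros: 1011000100000. Divide by 11101 (XOR where the leading bit is 1):
  pos 0: 10110 XOR 11101 = 01011
  pos 1: 10110 XOR 11101 = 01011
  pos 2: 10110 XOR 11101 = 01011
  pos 3: 10111 XOR 11101 = 01010
  pos 4: 10100 XOR 11101 = 01001
  pos 5: 10010 XOR 11101 = 01111
  pos 6: 11110 XOR 11101 = 00011
Remainder (last 4 bits) = 1100. This is the CRC / FCS.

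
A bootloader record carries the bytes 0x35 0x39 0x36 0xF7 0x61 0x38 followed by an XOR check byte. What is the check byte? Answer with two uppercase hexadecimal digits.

XOR the bytes together:
  start with 0x35
  0x35 ⊕ 0x39 = 0x0C
  0x0C ⊕ 0x36 = 0x3A
  0x3A ⊕ 0xF7 = 0xCD
  0xCD ⊕ 0x61 = 0xAC
  0xAC ⊕ 0x38 = 0x94

94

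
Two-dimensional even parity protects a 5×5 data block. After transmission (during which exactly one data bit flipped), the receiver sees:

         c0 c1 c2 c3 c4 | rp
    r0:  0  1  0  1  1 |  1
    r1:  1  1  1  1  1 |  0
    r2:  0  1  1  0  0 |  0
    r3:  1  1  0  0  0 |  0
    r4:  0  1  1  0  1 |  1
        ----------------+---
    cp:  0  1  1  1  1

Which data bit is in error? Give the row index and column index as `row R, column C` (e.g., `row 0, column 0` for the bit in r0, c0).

row 1, column 3

Recompute each row's even parity and compare to rp:
  r0: data parity 1, sent rp 1 → ok
  r1: data parity 1, sent rp 0 → mismatch
  r2: data parity 0, sent rp 0 → ok
  r3: data parity 0, sent rp 0 → ok
  r4: data parity 1, sent rp 1 → ok
Recompute each column's even parity and compare to cp:
  c0: data parity 0, sent cp 0 → ok
  c1: data parity 1, sent cp 1 → ok
  c2: data parity 1, sent cp 1 → ok
  c3: data parity 0, sent cp 1 → mismatch
  c4: data parity 1, sent cp 1 → ok
Exactly one row (r1) and one column (c3) fail → the flipped bit is at their intersection.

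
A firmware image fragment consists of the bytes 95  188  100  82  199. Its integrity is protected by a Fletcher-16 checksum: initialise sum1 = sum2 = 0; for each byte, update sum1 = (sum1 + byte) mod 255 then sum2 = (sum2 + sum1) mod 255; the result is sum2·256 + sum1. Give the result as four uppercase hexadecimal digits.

Running sums (mod 255):
  after byte 0 (95): sum1=95, sum2=95
  after byte 1 (188): sum1=28, sum2=123
  after byte 2 (100): sum1=128, sum2=251
  after byte 3 (82): sum1=210, sum2=206
  after byte 4 (199): sum1=154, sum2=105
Checksum = sum2·256 + sum1 = 105·256 + 154 = 27034 = 0x699A.

699A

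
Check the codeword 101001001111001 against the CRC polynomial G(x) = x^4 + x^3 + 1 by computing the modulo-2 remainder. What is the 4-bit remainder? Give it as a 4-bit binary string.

1110

Modulo-2 division of 101001001111001 by 11001:
  pos 0: 10100 XOR 11001 = 01101
  pos 1: 11011 XOR 11001 = 00010
  pos 4: 10001 XOR 11001 = 01000
  pos 5: 10001 XOR 11001 = 01000
  pos 6: 10001 XOR 11001 = 01000
  pos 7: 10001 XOR 11001 = 01000
  pos 8: 10000 XOR 11001 = 01001
  pos 9: 10010 XOR 11001 = 01011
  pos 10: 10111 XOR 11001 = 01110
Remainder = 1110 (nonzero — an error is detected).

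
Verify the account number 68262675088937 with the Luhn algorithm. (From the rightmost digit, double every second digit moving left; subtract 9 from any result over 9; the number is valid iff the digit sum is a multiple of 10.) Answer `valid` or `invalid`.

From the right, keep odd positions and double even positions (subtract 9 from any doubled value over 9):
  doubled (positions 2,4,...): 6 7 0 5 4 4 3 → sum 29
  kept (positions 1,3,...): 7 9 8 5 6 6 8 → sum 49
Total = 78.
78 mod 10 = 8, so the number is invalid.

invalid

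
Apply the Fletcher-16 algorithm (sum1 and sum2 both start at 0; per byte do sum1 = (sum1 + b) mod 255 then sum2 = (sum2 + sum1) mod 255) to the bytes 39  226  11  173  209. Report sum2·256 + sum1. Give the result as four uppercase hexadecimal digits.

9D94

Running sums (mod 255):
  after byte 0 (39): sum1=39, sum2=39
  after byte 1 (226): sum1=10, sum2=49
  after byte 2 (11): sum1=21, sum2=70
  after byte 3 (173): sum1=194, sum2=9
  after byte 4 (209): sum1=148, sum2=157
Checksum = sum2·256 + sum1 = 157·256 + 148 = 40340 = 0x9D94.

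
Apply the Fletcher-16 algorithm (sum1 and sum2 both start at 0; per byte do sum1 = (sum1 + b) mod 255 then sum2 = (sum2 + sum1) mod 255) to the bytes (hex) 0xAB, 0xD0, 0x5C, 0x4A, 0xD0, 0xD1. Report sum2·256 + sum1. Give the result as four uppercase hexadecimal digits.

DDC5

Running sums (mod 255):
  after byte 0 (0xAB): sum1=171, sum2=171
  after byte 1 (0xD0): sum1=124, sum2=40
  after byte 2 (0x5C): sum1=216, sum2=1
  after byte 3 (0x4A): sum1=35, sum2=36
  after byte 4 (0xD0): sum1=243, sum2=24
  after byte 5 (0xD1): sum1=197, sum2=221
Checksum = sum2·256 + sum1 = 221·256 + 197 = 56773 = 0xDDC5.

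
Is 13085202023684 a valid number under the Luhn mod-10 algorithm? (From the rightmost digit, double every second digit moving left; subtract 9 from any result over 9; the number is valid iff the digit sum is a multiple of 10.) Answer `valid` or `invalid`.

From the right, keep odd positions and double even positions (subtract 9 from any doubled value over 9):
  doubled (positions 2,4,...): 7 6 0 0 1 0 2 → sum 16
  kept (positions 1,3,...): 4 6 2 2 2 8 3 → sum 27
Total = 43.
43 mod 10 = 3, so the number is invalid.

invalid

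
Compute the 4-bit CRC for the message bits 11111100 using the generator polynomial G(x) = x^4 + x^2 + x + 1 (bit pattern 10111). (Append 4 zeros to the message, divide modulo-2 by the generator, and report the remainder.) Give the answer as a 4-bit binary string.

Append 4 zeros: 111111000000. Divide by 10111 (XOR where the leading bit is 1):
  pos 0: 11111 XOR 10111 = 01000
  pos 1: 10001 XOR 10111 = 00110
  pos 3: 11000 XOR 10111 = 01111
  pos 4: 11110 XOR 10111 = 01001
  pos 5: 10010 XOR 10111 = 00101
  pos 7: 10100 XOR 10111 = 00011
Remainder (last 4 bits) = 0011. This is the CRC / FCS.

0011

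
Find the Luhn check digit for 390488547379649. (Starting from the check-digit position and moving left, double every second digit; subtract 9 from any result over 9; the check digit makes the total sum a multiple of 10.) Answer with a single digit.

3

Partial digits right→left: 9 4 6 9 7 3 7 4 5 8 8 4 0 9 3
Double every second digit counting from the check-digit position (so the 1st, 3rd, 5th, ... of the partial from the right).
  doubled (with −9 where >9): 9 3 5 5 1 7 0 6 → sum 36
  kept as-is: 4 9 3 4 8 4 9 → sum 41
Total = 36 + 41 = 77.
Check digit = (10 − (77 mod 10)) mod 10 = 3.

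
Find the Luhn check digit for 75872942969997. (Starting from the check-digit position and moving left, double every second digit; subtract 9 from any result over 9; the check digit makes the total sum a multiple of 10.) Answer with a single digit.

6

Partial digits right→left: 7 9 9 9 6 9 2 4 9 2 7 8 5 7
Double every second digit counting from the check-digit position (so the 1st, 3rd, 5th, ... of the partial from the right).
  doubled (with −9 where >9): 5 9 3 4 9 5 1 → sum 36
  kept as-is: 9 9 9 4 2 8 7 → sum 48
Total = 36 + 48 = 84.
Check digit = (10 − (84 mod 10)) mod 10 = 6.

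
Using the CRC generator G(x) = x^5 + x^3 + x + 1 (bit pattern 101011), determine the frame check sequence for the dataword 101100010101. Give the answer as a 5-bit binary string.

11000

Append 5 zeros: 10110001010100000. Divide by 101011 (XOR where the leading bit is 1):
  pos 0: 101100 XOR 101011 = 000111
  pos 3: 111010 XOR 101011 = 010001
  pos 4: 100011 XOR 101011 = 001000
  pos 6: 100001 XOR 101011 = 001010
  pos 8: 101000 XOR 101011 = 000011
Remainder (last 5 bits) = 11000. This is the CRC / FCS.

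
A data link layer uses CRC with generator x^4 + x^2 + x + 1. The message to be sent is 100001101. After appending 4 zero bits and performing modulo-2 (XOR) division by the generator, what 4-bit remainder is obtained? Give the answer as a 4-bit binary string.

0011

Append 4 zeros: 1000011010000. Divide by 10111 (XOR where the leading bit is 1):
  pos 0: 10000 XOR 10111 = 00111
  pos 2: 11111 XOR 10111 = 01000
  pos 3: 10000 XOR 10111 = 00111
  pos 5: 11110 XOR 10111 = 01001
  pos 6: 10010 XOR 10111 = 00101
  pos 8: 10100 XOR 10111 = 00011
Remainder (last 4 bits) = 0011. This is the CRC / FCS.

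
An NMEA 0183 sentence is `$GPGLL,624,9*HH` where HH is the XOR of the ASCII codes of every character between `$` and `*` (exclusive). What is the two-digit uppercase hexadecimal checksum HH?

59

XOR the ASCII codes of the payload characters:
  'G' = 0x47 → acc = 0x47
  'P' = 0x50 → acc = 0x17
  'G' = 0x47 → acc = 0x50
  'L' = 0x4C → acc = 0x1C
  'L' = 0x4C → acc = 0x50
  ',' = 0x2C → acc = 0x7C
  '6' = 0x36 → acc = 0x4A
  '2' = 0x32 → acc = 0x78
  '4' = 0x34 → acc = 0x4C
  ',' = 0x2C → acc = 0x60
  '9' = 0x39 → acc = 0x59
Checksum = 0x59.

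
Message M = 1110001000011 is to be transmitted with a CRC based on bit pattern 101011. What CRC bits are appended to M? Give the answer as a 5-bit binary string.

Append 5 zeros: 111000100001100000. Divide by 101011 (XOR where the leading bit is 1):
  pos 0: 111000 XOR 101011 = 010011
  pos 1: 100111 XOR 101011 = 001100
  pos 3: 110000 XOR 101011 = 011011
  pos 4: 110110 XOR 101011 = 011101
  pos 5: 111010 XOR 101011 = 010001
  pos 6: 100011 XOR 101011 = 001000
  pos 8: 100010 XOR 101011 = 001001
  pos 10: 100100 XOR 101011 = 001111
  pos 12: 111100 XOR 101011 = 010111
Remainder (last 5 bits) = 10111. This is the CRC / FCS.

10111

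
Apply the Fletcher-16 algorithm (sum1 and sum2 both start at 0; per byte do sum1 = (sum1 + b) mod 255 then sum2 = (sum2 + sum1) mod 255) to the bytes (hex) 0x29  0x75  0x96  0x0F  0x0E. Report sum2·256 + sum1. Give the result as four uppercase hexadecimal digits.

9352

Running sums (mod 255):
  after byte 0 (0x29): sum1=41, sum2=41
  after byte 1 (0x75): sum1=158, sum2=199
  after byte 2 (0x96): sum1=53, sum2=252
  after byte 3 (0x0F): sum1=68, sum2=65
  after byte 4 (0x0E): sum1=82, sum2=147
Checksum = sum2·256 + sum1 = 147·256 + 82 = 37714 = 0x9352.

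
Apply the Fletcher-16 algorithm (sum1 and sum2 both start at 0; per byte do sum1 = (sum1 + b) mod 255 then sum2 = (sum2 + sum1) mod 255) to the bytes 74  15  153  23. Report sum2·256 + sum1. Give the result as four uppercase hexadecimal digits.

A00A

Running sums (mod 255):
  after byte 0 (74): sum1=74, sum2=74
  after byte 1 (15): sum1=89, sum2=163
  after byte 2 (153): sum1=242, sum2=150
  after byte 3 (23): sum1=10, sum2=160
Checksum = sum2·256 + sum1 = 160·256 + 10 = 40970 = 0xA00A.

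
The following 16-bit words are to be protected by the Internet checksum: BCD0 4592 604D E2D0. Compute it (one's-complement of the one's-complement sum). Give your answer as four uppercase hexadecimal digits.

One's-complement addition (fold any carry out of bit 15 back into bit 0):
  0xBCD0 + 0x4592 = 0x10262 → wrap carry → 0x0263
  0x0263 + 0x604D = 0x062B0
  0x62B0 + 0xE2D0 = 0x14580 → wrap carry → 0x4581
One's-complement sum = 0x4581.
Checksum = ~0x4581 & 0xFFFF = 0xBA7E.

BA7E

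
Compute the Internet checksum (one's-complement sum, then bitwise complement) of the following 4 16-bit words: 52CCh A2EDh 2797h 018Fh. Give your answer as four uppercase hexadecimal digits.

E11F

One's-complement addition (fold any carry out of bit 15 back into bit 0):
  0x52CC + 0xA2ED = 0x0F5B9
  0xF5B9 + 0x2797 = 0x11D50 → wrap carry → 0x1D51
  0x1D51 + 0x018F = 0x01EE0
One's-complement sum = 0x1EE0.
Checksum = ~0x1EE0 & 0xFFFF = 0xE11F.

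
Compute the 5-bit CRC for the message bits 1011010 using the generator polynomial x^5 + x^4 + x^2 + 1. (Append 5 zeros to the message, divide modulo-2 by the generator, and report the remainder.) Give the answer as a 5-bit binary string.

Append 5 zeros: 101101000000. Divide by 110101 (XOR where the leading bit is 1):
  pos 0: 101101 XOR 110101 = 011000
  pos 1: 110000 XOR 110101 = 000101
  pos 4: 101000 XOR 110101 = 011101
  pos 5: 111010 XOR 110101 = 001111
Remainder (last 5 bits) = 11110. This is the CRC / FCS.

11110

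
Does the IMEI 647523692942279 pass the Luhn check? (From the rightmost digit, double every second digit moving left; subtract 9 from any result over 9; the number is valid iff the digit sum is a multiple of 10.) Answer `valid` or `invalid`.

valid

From the right, keep odd positions and double even positions (subtract 9 from any doubled value over 9):
  doubled (positions 2,4,...): 5 4 9 9 6 1 8 → sum 42
  kept (positions 1,3,...): 9 2 4 2 6 2 7 6 → sum 38
Total = 80.
80 mod 10 = 0, so the number is valid.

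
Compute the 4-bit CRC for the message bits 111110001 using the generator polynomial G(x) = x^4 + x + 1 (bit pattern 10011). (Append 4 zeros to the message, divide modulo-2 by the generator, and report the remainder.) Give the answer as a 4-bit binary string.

1010

Append 4 zeros: 1111100010000. Divide by 10011 (XOR where the leading bit is 1):
  pos 0: 11111 XOR 10011 = 01100
  pos 1: 11000 XOR 10011 = 01011
  pos 2: 10110 XOR 10011 = 00101
  pos 4: 10101 XOR 10011 = 00110
  pos 6: 11000 XOR 10011 = 01011
  pos 7: 10110 XOR 10011 = 00101
Remainder (last 4 bits) = 1010. This is the CRC / FCS.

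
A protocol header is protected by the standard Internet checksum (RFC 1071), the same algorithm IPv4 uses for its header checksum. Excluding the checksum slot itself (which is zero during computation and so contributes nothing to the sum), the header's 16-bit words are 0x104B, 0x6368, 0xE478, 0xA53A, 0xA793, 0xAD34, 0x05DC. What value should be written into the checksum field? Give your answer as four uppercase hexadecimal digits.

One's-complement addition (fold any carry out of bit 15 back into bit 0):
  0x104B + 0x6368 = 0x073B3
  0x73B3 + 0xE478 = 0x1582B → wrap carry → 0x582C
  0x582C + 0xA53A = 0x0FD66
  0xFD66 + 0xA793 = 0x1A4F9 → wrap carry → 0xA4FA
  0xA4FA + 0xAD34 = 0x1522E → wrap carry → 0x522F
  0x522F + 0x05DC = 0x0580B
One's-complement sum = 0x580B.
Checksum = ~0x580B & 0xFFFF = 0xA7F4.

A7F4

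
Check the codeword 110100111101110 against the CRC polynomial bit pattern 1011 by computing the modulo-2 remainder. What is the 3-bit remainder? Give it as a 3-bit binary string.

Modulo-2 division of 110100111101110 by 1011:
  pos 0: 1101 XOR 1011 = 0110
  pos 1: 1100 XOR 1011 = 0111
  pos 2: 1110 XOR 1011 = 0101
  pos 3: 1011 XOR 1011 = 0000
  pos 7: 1110 XOR 1011 = 0101
  pos 8: 1011 XOR 1011 = 0000
Remainder = 110 (nonzero — an error is detected).

110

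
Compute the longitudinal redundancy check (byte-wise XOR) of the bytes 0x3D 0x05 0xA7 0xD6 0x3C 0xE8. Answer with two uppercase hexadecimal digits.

XOR the bytes together:
  start with 0x3D
  0x3D ⊕ 0x05 = 0x38
  0x38 ⊕ 0xA7 = 0x9F
  0x9F ⊕ 0xD6 = 0x49
  0x49 ⊕ 0x3C = 0x75
  0x75 ⊕ 0xE8 = 0x9D

9D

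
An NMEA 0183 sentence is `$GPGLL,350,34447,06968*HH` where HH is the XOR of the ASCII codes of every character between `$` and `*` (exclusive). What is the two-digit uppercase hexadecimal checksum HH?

4B

XOR the ASCII codes of the payload characters:
  'G' = 0x47 → acc = 0x47
  'P' = 0x50 → acc = 0x17
  'G' = 0x47 → acc = 0x50
  'L' = 0x4C → acc = 0x1C
  'L' = 0x4C → acc = 0x50
  ',' = 0x2C → acc = 0x7C
  '3' = 0x33 → acc = 0x4F
  '5' = 0x35 → acc = 0x7A
  '0' = 0x30 → acc = 0x4A
  ',' = 0x2C → acc = 0x66
  '3' = 0x33 → acc = 0x55
  '4' = 0x34 → acc = 0x61
  '4' = 0x34 → acc = 0x55
  '4' = 0x34 → acc = 0x61
  '7' = 0x37 → acc = 0x56
  ',' = 0x2C → acc = 0x7A
  '0' = 0x30 → acc = 0x4A
  '6' = 0x36 → acc = 0x7C
  '9' = 0x39 → acc = 0x45
  '6' = 0x36 → acc = 0x73
  '8' = 0x38 → acc = 0x4B
Checksum = 0x4B.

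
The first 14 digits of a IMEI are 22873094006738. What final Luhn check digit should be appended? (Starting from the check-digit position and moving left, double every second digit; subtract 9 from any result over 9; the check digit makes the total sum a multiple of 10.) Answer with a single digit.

0

Partial digits right→left: 8 3 7 6 0 0 4 9 0 3 7 8 2 2
Double every second digit counting from the check-digit position (so the 1st, 3rd, 5th, ... of the partial from the right).
  doubled (with −9 where >9): 7 5 0 8 0 5 4 → sum 29
  kept as-is: 3 6 0 9 3 8 2 → sum 31
Total = 29 + 31 = 60.
Check digit = (10 − (60 mod 10)) mod 10 = 0.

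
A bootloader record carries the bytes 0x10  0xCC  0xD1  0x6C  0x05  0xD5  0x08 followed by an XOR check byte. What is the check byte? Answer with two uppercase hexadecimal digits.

XOR the bytes together:
  start with 0x10
  0x10 ⊕ 0xCC = 0xDC
  0xDC ⊕ 0xD1 = 0x0D
  0x0D ⊕ 0x6C = 0x61
  0x61 ⊕ 0x05 = 0x64
  0x64 ⊕ 0xD5 = 0xB1
  0xB1 ⊕ 0x08 = 0xB9

B9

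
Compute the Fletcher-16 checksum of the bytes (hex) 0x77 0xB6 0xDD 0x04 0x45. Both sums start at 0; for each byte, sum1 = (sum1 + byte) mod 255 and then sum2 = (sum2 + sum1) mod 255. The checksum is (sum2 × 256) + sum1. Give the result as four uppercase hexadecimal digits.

1755

Running sums (mod 255):
  after byte 0 (0x77): sum1=119, sum2=119
  after byte 1 (0xB6): sum1=46, sum2=165
  after byte 2 (0xDD): sum1=12, sum2=177
  after byte 3 (0x04): sum1=16, sum2=193
  after byte 4 (0x45): sum1=85, sum2=23
Checksum = sum2·256 + sum1 = 23·256 + 85 = 5973 = 0x1755.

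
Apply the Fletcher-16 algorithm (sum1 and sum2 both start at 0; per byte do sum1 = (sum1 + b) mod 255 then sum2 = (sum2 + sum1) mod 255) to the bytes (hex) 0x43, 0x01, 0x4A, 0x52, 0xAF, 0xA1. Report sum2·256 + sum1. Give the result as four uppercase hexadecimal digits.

B932

Running sums (mod 255):
  after byte 0 (0x43): sum1=67, sum2=67
  after byte 1 (0x01): sum1=68, sum2=135
  after byte 2 (0x4A): sum1=142, sum2=22
  after byte 3 (0x52): sum1=224, sum2=246
  after byte 4 (0xAF): sum1=144, sum2=135
  after byte 5 (0xA1): sum1=50, sum2=185
Checksum = sum2·256 + sum1 = 185·256 + 50 = 47410 = 0xB932.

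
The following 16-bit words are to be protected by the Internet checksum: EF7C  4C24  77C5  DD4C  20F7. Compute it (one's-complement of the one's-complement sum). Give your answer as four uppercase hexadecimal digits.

One's-complement addition (fold any carry out of bit 15 back into bit 0):
  0xEF7C + 0x4C24 = 0x13BA0 → wrap carry → 0x3BA1
  0x3BA1 + 0x77C5 = 0x0B366
  0xB366 + 0xDD4C = 0x190B2 → wrap carry → 0x90B3
  0x90B3 + 0x20F7 = 0x0B1AA
One's-complement sum = 0xB1AA.
Checksum = ~0xB1AA & 0xFFFF = 0x4E55.

4E55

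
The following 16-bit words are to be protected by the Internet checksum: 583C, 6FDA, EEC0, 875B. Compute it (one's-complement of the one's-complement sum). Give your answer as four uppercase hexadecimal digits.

One's-complement addition (fold any carry out of bit 15 back into bit 0):
  0x583C + 0x6FDA = 0x0C816
  0xC816 + 0xEEC0 = 0x1B6D6 → wrap carry → 0xB6D7
  0xB6D7 + 0x875B = 0x13E32 → wrap carry → 0x3E33
One's-complement sum = 0x3E33.
Checksum = ~0x3E33 & 0xFFFF = 0xC1CC.

C1CC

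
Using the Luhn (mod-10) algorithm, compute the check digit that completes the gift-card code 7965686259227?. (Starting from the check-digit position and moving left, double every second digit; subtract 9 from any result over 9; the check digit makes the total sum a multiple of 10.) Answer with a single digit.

1

Partial digits right→left: 7 2 2 9 5 2 6 8 6 5 6 9 7
Double every second digit counting from the check-digit position (so the 1st, 3rd, 5th, ... of the partial from the right).
  doubled (with −9 where >9): 5 4 1 3 3 3 5 → sum 24
  kept as-is: 2 9 2 8 5 9 → sum 35
Total = 24 + 35 = 59.
Check digit = (10 − (59 mod 10)) mod 10 = 1.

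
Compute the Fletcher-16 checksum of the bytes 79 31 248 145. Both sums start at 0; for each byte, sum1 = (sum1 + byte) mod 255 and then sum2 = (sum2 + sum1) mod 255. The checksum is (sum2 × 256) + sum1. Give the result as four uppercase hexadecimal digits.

Running sums (mod 255):
  after byte 0 (79): sum1=79, sum2=79
  after byte 1 (31): sum1=110, sum2=189
  after byte 2 (248): sum1=103, sum2=37
  after byte 3 (145): sum1=248, sum2=30
Checksum = sum2·256 + sum1 = 30·256 + 248 = 7928 = 0x1EF8.

1EF8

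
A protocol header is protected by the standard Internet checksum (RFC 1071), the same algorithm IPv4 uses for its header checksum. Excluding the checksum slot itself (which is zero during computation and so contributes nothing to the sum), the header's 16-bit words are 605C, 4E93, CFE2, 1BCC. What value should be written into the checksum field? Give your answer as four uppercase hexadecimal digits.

One's-complement addition (fold any carry out of bit 15 back into bit 0):
  0x605C + 0x4E93 = 0x0AEEF
  0xAEEF + 0xCFE2 = 0x17ED1 → wrap carry → 0x7ED2
  0x7ED2 + 0x1BCC = 0x09A9E
One's-complement sum = 0x9A9E.
Checksum = ~0x9A9E & 0xFFFF = 0x6561.

6561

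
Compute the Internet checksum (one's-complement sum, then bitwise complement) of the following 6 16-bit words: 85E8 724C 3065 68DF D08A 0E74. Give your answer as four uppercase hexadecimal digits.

8F87

One's-complement addition (fold any carry out of bit 15 back into bit 0):
  0x85E8 + 0x724C = 0x0F834
  0xF834 + 0x3065 = 0x12899 → wrap carry → 0x289A
  0x289A + 0x68DF = 0x09179
  0x9179 + 0xD08A = 0x16203 → wrap carry → 0x6204
  0x6204 + 0x0E74 = 0x07078
One's-complement sum = 0x7078.
Checksum = ~0x7078 & 0xFFFF = 0x8F87.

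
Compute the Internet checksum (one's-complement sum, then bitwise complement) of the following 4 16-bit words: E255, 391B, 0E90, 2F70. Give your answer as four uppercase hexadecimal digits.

One's-complement addition (fold any carry out of bit 15 back into bit 0):
  0xE255 + 0x391B = 0x11B70 → wrap carry → 0x1B71
  0x1B71 + 0x0E90 = 0x02A01
  0x2A01 + 0x2F70 = 0x05971
One's-complement sum = 0x5971.
Checksum = ~0x5971 & 0xFFFF = 0xA68E.

A68E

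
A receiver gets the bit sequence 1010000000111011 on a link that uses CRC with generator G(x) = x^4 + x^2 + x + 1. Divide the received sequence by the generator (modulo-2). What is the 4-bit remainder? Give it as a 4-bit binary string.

Modulo-2 division of 1010000000111011 by 10111:
  pos 0: 10100 XOR 10111 = 00011
  pos 3: 11000 XOR 10111 = 01111
  pos 4: 11110 XOR 10111 = 01001
  pos 5: 10010 XOR 10111 = 00101
  pos 7: 10111 XOR 10111 = 00000
Remainder = 1011 (nonzero — an error is detected).

1011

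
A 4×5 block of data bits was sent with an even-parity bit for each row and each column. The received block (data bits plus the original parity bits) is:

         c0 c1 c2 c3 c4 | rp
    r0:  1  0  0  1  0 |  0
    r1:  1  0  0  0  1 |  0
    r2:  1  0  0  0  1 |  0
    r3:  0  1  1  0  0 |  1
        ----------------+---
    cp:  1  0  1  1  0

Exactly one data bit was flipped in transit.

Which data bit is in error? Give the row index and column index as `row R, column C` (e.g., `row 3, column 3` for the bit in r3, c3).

Recompute each row's even parity and compare to rp:
  r0: data parity 0, sent rp 0 → ok
  r1: data parity 0, sent rp 0 → ok
  r2: data parity 0, sent rp 0 → ok
  r3: data parity 0, sent rp 1 → mismatch
Recompute each column's even parity and compare to cp:
  c0: data parity 1, sent cp 1 → ok
  c1: data parity 1, sent cp 0 → mismatch
  c2: data parity 1, sent cp 1 → ok
  c3: data parity 1, sent cp 1 → ok
  c4: data parity 0, sent cp 0 → ok
Exactly one row (r3) and one column (c1) fail → the flipped bit is at their intersection.

row 3, column 1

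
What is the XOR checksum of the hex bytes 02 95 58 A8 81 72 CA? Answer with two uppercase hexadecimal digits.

XOR the bytes together:
  start with 0x02
  0x02 ⊕ 0x95 = 0x97
  0x97 ⊕ 0x58 = 0xCF
  0xCF ⊕ 0xA8 = 0x67
  0x67 ⊕ 0x81 = 0xE6
  0xE6 ⊕ 0x72 = 0x94
  0x94 ⊕ 0xCA = 0x5E

5E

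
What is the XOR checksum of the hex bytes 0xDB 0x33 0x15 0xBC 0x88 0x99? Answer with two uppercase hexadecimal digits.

XOR the bytes together:
  start with 0xDB
  0xDB ⊕ 0x33 = 0xE8
  0xE8 ⊕ 0x15 = 0xFD
  0xFD ⊕ 0xBC = 0x41
  0x41 ⊕ 0x88 = 0xC9
  0xC9 ⊕ 0x99 = 0x50

50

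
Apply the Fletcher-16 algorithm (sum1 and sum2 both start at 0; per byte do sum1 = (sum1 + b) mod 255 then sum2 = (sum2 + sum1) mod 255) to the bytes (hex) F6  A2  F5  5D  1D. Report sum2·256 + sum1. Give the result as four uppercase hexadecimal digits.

170A

Running sums (mod 255):
  after byte 0 (F6): sum1=246, sum2=246
  after byte 1 (A2): sum1=153, sum2=144
  after byte 2 (F5): sum1=143, sum2=32
  after byte 3 (5D): sum1=236, sum2=13
  after byte 4 (1D): sum1=10, sum2=23
Checksum = sum2·256 + sum1 = 23·256 + 10 = 5898 = 0x170A.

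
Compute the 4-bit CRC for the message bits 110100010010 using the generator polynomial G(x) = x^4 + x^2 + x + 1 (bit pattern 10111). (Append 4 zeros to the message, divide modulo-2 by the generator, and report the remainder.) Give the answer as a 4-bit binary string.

0001

Append 4 zeros: 1101000100100000. Divide by 10111 (XOR where the leading bit is 1):
  pos 0: 11010 XOR 10111 = 01101
  pos 1: 11010 XOR 10111 = 01101
  pos 2: 11010 XOR 10111 = 01101
  pos 3: 11011 XOR 10111 = 01100
  pos 4: 11000 XOR 10111 = 01111
  pos 5: 11110 XOR 10111 = 01001
  pos 6: 10011 XOR 10111 = 00100
  pos 8: 10000 XOR 10111 = 00111
  pos 10: 11100 XOR 10111 = 01011
  pos 11: 10110 XOR 10111 = 00001
Remainder (last 4 bits) = 0001. This is the CRC / FCS.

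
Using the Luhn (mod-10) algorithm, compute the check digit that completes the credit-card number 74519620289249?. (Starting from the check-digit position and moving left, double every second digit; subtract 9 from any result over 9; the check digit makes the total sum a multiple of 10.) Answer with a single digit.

Partial digits right→left: 9 4 2 9 8 2 0 2 6 9 1 5 4 7
Double every second digit counting from the check-digit position (so the 1st, 3rd, 5th, ... of the partial from the right).
  doubled (with −9 where >9): 9 4 7 0 3 2 8 → sum 33
  kept as-is: 4 9 2 2 9 5 7 → sum 38
Total = 33 + 38 = 71.
Check digit = (10 − (71 mod 10)) mod 10 = 9.

9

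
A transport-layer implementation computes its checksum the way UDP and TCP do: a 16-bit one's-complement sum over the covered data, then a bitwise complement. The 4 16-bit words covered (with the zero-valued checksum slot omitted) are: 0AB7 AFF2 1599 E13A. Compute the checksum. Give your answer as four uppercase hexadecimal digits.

One's-complement addition (fold any carry out of bit 15 back into bit 0):
  0x0AB7 + 0xAFF2 = 0x0BAA9
  0xBAA9 + 0x1599 = 0x0D042
  0xD042 + 0xE13A = 0x1B17C → wrap carry → 0xB17D
One's-complement sum = 0xB17D.
Checksum = ~0xB17D & 0xFFFF = 0x4E82.

4E82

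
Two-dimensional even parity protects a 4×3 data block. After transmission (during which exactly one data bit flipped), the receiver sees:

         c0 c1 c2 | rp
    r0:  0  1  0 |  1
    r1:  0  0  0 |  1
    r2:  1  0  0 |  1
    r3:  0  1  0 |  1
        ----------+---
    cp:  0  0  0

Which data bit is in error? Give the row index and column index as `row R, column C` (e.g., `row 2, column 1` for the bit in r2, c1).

Recompute each row's even parity and compare to rp:
  r0: data parity 1, sent rp 1 → ok
  r1: data parity 0, sent rp 1 → mismatch
  r2: data parity 1, sent rp 1 → ok
  r3: data parity 1, sent rp 1 → ok
Recompute each column's even parity and compare to cp:
  c0: data parity 1, sent cp 0 → mismatch
  c1: data parity 0, sent cp 0 → ok
  c2: data parity 0, sent cp 0 → ok
Exactly one row (r1) and one column (c0) fail → the flipped bit is at their intersection.

row 1, column 0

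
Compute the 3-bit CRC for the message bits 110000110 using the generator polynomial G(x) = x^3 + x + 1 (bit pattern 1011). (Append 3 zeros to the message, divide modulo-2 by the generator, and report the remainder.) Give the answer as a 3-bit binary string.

Append 3 zeros: 110000110000. Divide by 1011 (XOR where the leading bit is 1):
  pos 0: 1100 XOR 1011 = 0111
  pos 1: 1110 XOR 1011 = 0101
  pos 2: 1010 XOR 1011 = 0001
  pos 5: 1110 XOR 1011 = 0101
  pos 6: 1010 XOR 1011 = 0001
Remainder (last 3 bits) = 100. This is the CRC / FCS.

100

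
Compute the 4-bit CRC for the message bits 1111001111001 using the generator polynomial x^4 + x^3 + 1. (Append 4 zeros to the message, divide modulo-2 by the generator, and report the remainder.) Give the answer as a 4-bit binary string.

0110

Append 4 zeros: 11110011110010000. Divide by 11001 (XOR where the leading bit is 1):
  pos 0: 11110 XOR 11001 = 00111
  pos 2: 11101 XOR 11001 = 00100
  pos 4: 10011 XOR 11001 = 01010
  pos 5: 10101 XOR 11001 = 01100
  pos 6: 11000 XOR 11001 = 00001
  pos 10: 10100 XOR 11001 = 01101
  pos 11: 11010 XOR 11001 = 00011
Remainder (last 4 bits) = 0110. This is the CRC / FCS.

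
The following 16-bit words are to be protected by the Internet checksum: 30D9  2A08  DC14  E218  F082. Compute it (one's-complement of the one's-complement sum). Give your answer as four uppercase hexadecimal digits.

One's-complement addition (fold any carry out of bit 15 back into bit 0):
  0x30D9 + 0x2A08 = 0x05AE1
  0x5AE1 + 0xDC14 = 0x136F5 → wrap carry → 0x36F6
  0x36F6 + 0xE218 = 0x1190E → wrap carry → 0x190F
  0x190F + 0xF082 = 0x10991 → wrap carry → 0x0992
One's-complement sum = 0x0992.
Checksum = ~0x0992 & 0xFFFF = 0xF66D.

F66D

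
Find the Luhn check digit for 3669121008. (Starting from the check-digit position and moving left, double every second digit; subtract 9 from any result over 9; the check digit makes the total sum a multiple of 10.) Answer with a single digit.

Partial digits right→left: 8 0 0 1 2 1 9 6 6 3
Double every second digit counting from the check-digit position (so the 1st, 3rd, 5th, ... of the partial from the right).
  doubled (with −9 where >9): 7 0 4 9 3 → sum 23
  kept as-is: 0 1 1 6 3 → sum 11
Total = 23 + 11 = 34.
Check digit = (10 − (34 mod 10)) mod 10 = 6.

6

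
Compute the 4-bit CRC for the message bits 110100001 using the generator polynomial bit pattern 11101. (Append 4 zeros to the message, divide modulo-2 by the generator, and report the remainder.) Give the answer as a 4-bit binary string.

Append 4 zeros: 1101000010000. Divide by 11101 (XOR where the leading bit is 1):
  pos 0: 11010 XOR 11101 = 00111
  pos 2: 11100 XOR 11101 = 00001
  pos 6: 10100 XOR 11101 = 01001
  pos 7: 10010 XOR 11101 = 01111
  pos 8: 11110 XOR 11101 = 00011
Remainder (last 4 bits) = 0011. This is the CRC / FCS.

0011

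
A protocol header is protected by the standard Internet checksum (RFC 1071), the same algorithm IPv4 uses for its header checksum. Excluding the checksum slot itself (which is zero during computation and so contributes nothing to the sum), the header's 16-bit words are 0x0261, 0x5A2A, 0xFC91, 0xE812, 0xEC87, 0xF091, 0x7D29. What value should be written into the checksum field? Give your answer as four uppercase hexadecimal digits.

648C

One's-complement addition (fold any carry out of bit 15 back into bit 0):
  0x0261 + 0x5A2A = 0x05C8B
  0x5C8B + 0xFC91 = 0x1591C → wrap carry → 0x591D
  0x591D + 0xE812 = 0x1412F → wrap carry → 0x4130
  0x4130 + 0xEC87 = 0x12DB7 → wrap carry → 0x2DB8
  0x2DB8 + 0xF091 = 0x11E49 → wrap carry → 0x1E4A
  0x1E4A + 0x7D29 = 0x09B73
One's-complement sum = 0x9B73.
Checksum = ~0x9B73 & 0xFFFF = 0x648C.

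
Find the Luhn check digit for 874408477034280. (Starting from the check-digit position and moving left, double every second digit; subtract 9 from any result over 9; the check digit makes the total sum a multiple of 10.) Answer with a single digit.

Partial digits right→left: 0 8 2 4 3 0 7 7 4 8 0 4 4 7 8
Double every second digit counting from the check-digit position (so the 1st, 3rd, 5th, ... of the partial from the right).
  doubled (with −9 where >9): 0 4 6 5 8 0 8 7 → sum 38
  kept as-is: 8 4 0 7 8 4 7 → sum 38
Total = 38 + 38 = 76.
Check digit = (10 − (76 mod 10)) mod 10 = 4.

4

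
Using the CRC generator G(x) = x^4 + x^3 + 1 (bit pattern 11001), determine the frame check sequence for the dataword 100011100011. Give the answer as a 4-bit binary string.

Append 4 zeros: 1000111000110000. Divide by 11001 (XOR where the leading bit is 1):
  pos 0: 10001 XOR 11001 = 01000
  pos 1: 10001 XOR 11001 = 01000
  pos 2: 10001 XOR 11001 = 01000
  pos 3: 10000 XOR 11001 = 01001
  pos 4: 10010 XOR 11001 = 01011
  pos 5: 10110 XOR 11001 = 01111
  pos 6: 11111 XOR 11001 = 00110
  pos 8: 11010 XOR 11001 = 00011
  pos 11: 11000 XOR 11001 = 00001
Remainder (last 4 bits) = 0001. This is the CRC / FCS.

0001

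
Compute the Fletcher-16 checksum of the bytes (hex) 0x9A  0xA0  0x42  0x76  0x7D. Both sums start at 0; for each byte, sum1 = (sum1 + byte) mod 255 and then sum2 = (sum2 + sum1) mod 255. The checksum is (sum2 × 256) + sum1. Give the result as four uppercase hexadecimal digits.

Running sums (mod 255):
  after byte 0 (0x9A): sum1=154, sum2=154
  after byte 1 (0xA0): sum1=59, sum2=213
  after byte 2 (0x42): sum1=125, sum2=83
  after byte 3 (0x76): sum1=243, sum2=71
  after byte 4 (0x7D): sum1=113, sum2=184
Checksum = sum2·256 + sum1 = 184·256 + 113 = 47217 = 0xB871.

B871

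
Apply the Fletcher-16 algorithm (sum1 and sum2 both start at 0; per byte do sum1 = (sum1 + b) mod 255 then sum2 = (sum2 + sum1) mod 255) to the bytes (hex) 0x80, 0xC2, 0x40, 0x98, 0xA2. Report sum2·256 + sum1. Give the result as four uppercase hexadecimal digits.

22BE

Running sums (mod 255):
  after byte 0 (0x80): sum1=128, sum2=128
  after byte 1 (0xC2): sum1=67, sum2=195
  after byte 2 (0x40): sum1=131, sum2=71
  after byte 3 (0x98): sum1=28, sum2=99
  after byte 4 (0xA2): sum1=190, sum2=34
Checksum = sum2·256 + sum1 = 34·256 + 190 = 8894 = 0x22BE.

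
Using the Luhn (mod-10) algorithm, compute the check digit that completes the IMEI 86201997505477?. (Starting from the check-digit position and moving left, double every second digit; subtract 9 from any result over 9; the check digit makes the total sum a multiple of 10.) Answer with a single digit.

3

Partial digits right→left: 7 7 4 5 0 5 7 9 9 1 0 2 6 8
Double every second digit counting from the check-digit position (so the 1st, 3rd, 5th, ... of the partial from the right).
  doubled (with −9 where >9): 5 8 0 5 9 0 3 → sum 30
  kept as-is: 7 5 5 9 1 2 8 → sum 37
Total = 30 + 37 = 67.
Check digit = (10 − (67 mod 10)) mod 10 = 3.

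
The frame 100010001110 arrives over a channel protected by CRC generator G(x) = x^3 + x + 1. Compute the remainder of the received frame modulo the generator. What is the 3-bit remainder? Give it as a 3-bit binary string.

Modulo-2 division of 100010001110 by 1011:
  pos 0: 1000 XOR 1011 = 0011
  pos 2: 1110 XOR 1011 = 0101
  pos 3: 1010 XOR 1011 = 0001
  pos 6: 1011 XOR 1011 = 0000
Remainder = 010 (nonzero — an error is detected).

010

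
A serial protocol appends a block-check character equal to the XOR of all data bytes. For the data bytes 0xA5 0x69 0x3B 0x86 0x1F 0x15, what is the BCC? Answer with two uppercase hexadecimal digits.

7B

XOR the bytes together:
  start with 0xA5
  0xA5 ⊕ 0x69 = 0xCC
  0xCC ⊕ 0x3B = 0xF7
  0xF7 ⊕ 0x86 = 0x71
  0x71 ⊕ 0x1F = 0x6E
  0x6E ⊕ 0x15 = 0x7B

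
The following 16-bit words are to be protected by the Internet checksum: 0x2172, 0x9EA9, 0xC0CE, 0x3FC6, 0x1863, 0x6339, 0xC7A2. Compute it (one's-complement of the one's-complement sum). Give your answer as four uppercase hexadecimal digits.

FC0F

One's-complement addition (fold any carry out of bit 15 back into bit 0):
  0x2172 + 0x9EA9 = 0x0C01B
  0xC01B + 0xC0CE = 0x180E9 → wrap carry → 0x80EA
  0x80EA + 0x3FC6 = 0x0C0B0
  0xC0B0 + 0x1863 = 0x0D913
  0xD913 + 0x6339 = 0x13C4C → wrap carry → 0x3C4D
  0x3C4D + 0xC7A2 = 0x103EF → wrap carry → 0x03F0
One's-complement sum = 0x03F0.
Checksum = ~0x03F0 & 0xFFFF = 0xFC0F.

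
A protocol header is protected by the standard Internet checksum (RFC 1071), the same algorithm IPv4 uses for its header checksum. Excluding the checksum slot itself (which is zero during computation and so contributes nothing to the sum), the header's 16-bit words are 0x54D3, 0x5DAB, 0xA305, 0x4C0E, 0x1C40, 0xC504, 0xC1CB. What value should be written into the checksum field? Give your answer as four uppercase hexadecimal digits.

One's-complement addition (fold any carry out of bit 15 back into bit 0):
  0x54D3 + 0x5DAB = 0x0B27E
  0xB27E + 0xA305 = 0x15583 → wrap carry → 0x5584
  0x5584 + 0x4C0E = 0x0A192
  0xA192 + 0x1C40 = 0x0BDD2
  0xBDD2 + 0xC504 = 0x182D6 → wrap carry → 0x82D7
  0x82D7 + 0xC1CB = 0x144A2 → wrap carry → 0x44A3
One's-complement sum = 0x44A3.
Checksum = ~0x44A3 & 0xFFFF = 0xBB5C.

BB5C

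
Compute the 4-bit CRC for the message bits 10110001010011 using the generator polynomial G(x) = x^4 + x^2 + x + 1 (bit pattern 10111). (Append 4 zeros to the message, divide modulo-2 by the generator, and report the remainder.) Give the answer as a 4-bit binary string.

Append 4 zeros: 101100010100110000. Divide by 10111 (XOR where the leading bit is 1):
  pos 0: 10110 XOR 10111 = 00001
  pos 4: 10010 XOR 10111 = 00101
  pos 6: 10110 XOR 10111 = 00001
  pos 10: 10110 XOR 10111 = 00001
Remainder (last 4 bits) = 1000. This is the CRC / FCS.

1000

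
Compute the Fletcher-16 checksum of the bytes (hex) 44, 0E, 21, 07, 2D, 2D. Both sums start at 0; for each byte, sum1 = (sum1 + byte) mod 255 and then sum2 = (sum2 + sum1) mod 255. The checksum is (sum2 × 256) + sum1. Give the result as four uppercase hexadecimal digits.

Running sums (mod 255):
  after byte 0 (44): sum1=68, sum2=68
  after byte 1 (0E): sum1=82, sum2=150
  after byte 2 (21): sum1=115, sum2=10
  after byte 3 (07): sum1=122, sum2=132
  after byte 4 (2D): sum1=167, sum2=44
  after byte 5 (2D): sum1=212, sum2=1
Checksum = sum2·256 + sum1 = 1·256 + 212 = 468 = 0x01D4.

01D4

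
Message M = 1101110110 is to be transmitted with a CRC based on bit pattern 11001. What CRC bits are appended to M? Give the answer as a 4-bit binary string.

Append 4 zeros: 11011101100000. Divide by 11001 (XOR where the leading bit is 1):
  pos 0: 11011 XOR 11001 = 00010
  pos 3: 10101 XOR 11001 = 01100
  pos 4: 11001 XOR 11001 = 00000
Remainder (last 4 bits) = 0000. This is the CRC / FCS.

0000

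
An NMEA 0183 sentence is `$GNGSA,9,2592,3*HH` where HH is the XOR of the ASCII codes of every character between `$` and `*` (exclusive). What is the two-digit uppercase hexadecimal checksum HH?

XOR the ASCII codes of the payload characters:
  'G' = 0x47 → acc = 0x47
  'N' = 0x4E → acc = 0x09
  'G' = 0x47 → acc = 0x4E
  'S' = 0x53 → acc = 0x1D
  'A' = 0x41 → acc = 0x5C
  ',' = 0x2C → acc = 0x70
  '9' = 0x39 → acc = 0x49
  ',' = 0x2C → acc = 0x65
  '2' = 0x32 → acc = 0x57
  '5' = 0x35 → acc = 0x62
  '9' = 0x39 → acc = 0x5B
  '2' = 0x32 → acc = 0x69
  ',' = 0x2C → acc = 0x45
  '3' = 0x33 → acc = 0x76
Checksum = 0x76.

76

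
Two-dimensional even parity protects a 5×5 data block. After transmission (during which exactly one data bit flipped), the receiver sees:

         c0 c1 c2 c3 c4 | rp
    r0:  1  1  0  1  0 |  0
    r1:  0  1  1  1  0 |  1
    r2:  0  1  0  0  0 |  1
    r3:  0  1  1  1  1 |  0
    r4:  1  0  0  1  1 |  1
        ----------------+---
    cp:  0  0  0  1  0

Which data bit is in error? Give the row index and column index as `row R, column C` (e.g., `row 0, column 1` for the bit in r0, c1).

Recompute each row's even parity and compare to rp:
  r0: data parity 1, sent rp 0 → mismatch
  r1: data parity 1, sent rp 1 → ok
  r2: data parity 1, sent rp 1 → ok
  r3: data parity 0, sent rp 0 → ok
  r4: data parity 1, sent rp 1 → ok
Recompute each column's even parity and compare to cp:
  c0: data parity 0, sent cp 0 → ok
  c1: data parity 0, sent cp 0 → ok
  c2: data parity 0, sent cp 0 → ok
  c3: data parity 0, sent cp 1 → mismatch
  c4: data parity 0, sent cp 0 → ok
Exactly one row (r0) and one column (c3) fail → the flipped bit is at their intersection.

row 0, column 3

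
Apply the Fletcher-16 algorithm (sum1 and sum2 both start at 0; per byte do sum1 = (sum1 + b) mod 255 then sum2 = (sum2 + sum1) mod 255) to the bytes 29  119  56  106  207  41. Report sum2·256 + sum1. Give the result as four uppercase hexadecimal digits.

Running sums (mod 255):
  after byte 0 (29): sum1=29, sum2=29
  after byte 1 (119): sum1=148, sum2=177
  after byte 2 (56): sum1=204, sum2=126
  after byte 3 (106): sum1=55, sum2=181
  after byte 4 (207): sum1=7, sum2=188
  after byte 5 (41): sum1=48, sum2=236
Checksum = sum2·256 + sum1 = 236·256 + 48 = 60464 = 0xEC30.

EC30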